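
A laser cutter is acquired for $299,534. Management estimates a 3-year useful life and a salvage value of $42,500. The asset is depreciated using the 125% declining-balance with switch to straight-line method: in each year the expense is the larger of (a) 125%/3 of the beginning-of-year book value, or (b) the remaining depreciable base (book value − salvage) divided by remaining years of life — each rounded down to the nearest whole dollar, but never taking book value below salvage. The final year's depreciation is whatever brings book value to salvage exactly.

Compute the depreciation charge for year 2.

Depreciable base = $299,534 − $42,500 = $257,034.
Year 1: DB = ⌊$299,534 × 125%/3⌋ = $124,805; SL = ⌊$257,034/3⌋ = $85,678 → take DB $124,805. Book value $174,729.
Year 2: DB = ⌊$174,729 × 125%/3⌋ = $72,803; SL = ⌊$132,229/2⌋ = $66,114 → take DB $72,803. Book value $101,926.

$72,803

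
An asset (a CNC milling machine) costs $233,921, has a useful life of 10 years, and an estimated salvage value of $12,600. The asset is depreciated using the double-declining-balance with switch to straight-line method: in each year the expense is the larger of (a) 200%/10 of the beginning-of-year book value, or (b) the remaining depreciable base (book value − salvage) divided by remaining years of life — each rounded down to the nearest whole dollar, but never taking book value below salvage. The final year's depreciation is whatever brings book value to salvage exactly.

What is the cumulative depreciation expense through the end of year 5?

Depreciable base = $233,921 − $12,600 = $221,321.
Year 1: DB = ⌊$233,921 × 200%/10⌋ = $46,784; SL = ⌊$221,321/10⌋ = $22,132 → take DB $46,784. Book value $187,137.
Year 2: DB = ⌊$187,137 × 200%/10⌋ = $37,427; SL = ⌊$174,537/9⌋ = $19,393 → take DB $37,427. Book value $149,710.
Year 3: DB = ⌊$149,710 × 200%/10⌋ = $29,942; SL = ⌊$137,110/8⌋ = $17,138 → take DB $29,942. Book value $119,768.
Year 4: DB = ⌊$119,768 × 200%/10⌋ = $23,953; SL = ⌊$107,168/7⌋ = $15,309 → take DB $23,953. Book value $95,815.
Year 5: DB = ⌊$95,815 × 200%/10⌋ = $19,163; SL = ⌊$83,215/6⌋ = $13,869 → take DB $19,163. Book value $76,652.
Accumulated through year 5 = $233,921 − $76,652 = $157,269.

$157,269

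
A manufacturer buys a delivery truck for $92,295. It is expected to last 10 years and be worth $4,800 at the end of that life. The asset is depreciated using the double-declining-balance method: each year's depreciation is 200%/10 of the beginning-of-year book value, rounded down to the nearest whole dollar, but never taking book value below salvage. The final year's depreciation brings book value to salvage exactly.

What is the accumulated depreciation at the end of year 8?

Depreciable base = $92,295 − $4,800 = $87,495.
Year 1: ⌊$92,295 × 200%/10⌋ = $18,459. Book value $73,836.
Year 2: ⌊$73,836 × 200%/10⌋ = $14,767. Book value $59,069.
Year 3: ⌊$59,069 × 200%/10⌋ = $11,813. Book value $47,256.
Year 4: ⌊$47,256 × 200%/10⌋ = $9,451. Book value $37,805.
Year 5: ⌊$37,805 × 200%/10⌋ = $7,561. Book value $30,244.
Year 6: ⌊$30,244 × 200%/10⌋ = $6,048. Book value $24,196.
Year 7: ⌊$24,196 × 200%/10⌋ = $4,839. Book value $19,357.
Year 8: ⌊$19,357 × 200%/10⌋ = $3,871. Book value $15,486.
Accumulated through year 8 = $92,295 − $15,486 = $76,809.

$76,809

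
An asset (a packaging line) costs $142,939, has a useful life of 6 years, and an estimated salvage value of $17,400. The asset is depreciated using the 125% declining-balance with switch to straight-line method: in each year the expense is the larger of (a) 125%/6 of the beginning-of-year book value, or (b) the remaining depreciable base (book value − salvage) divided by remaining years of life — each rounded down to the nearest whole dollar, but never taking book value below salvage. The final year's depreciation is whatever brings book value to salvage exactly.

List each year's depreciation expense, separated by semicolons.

$29,778; $23,575; $18,663; $17,841; $17,841; $17,841

Depreciable base = $142,939 − $17,400 = $125,539.
Year 1: DB = ⌊$142,939 × 125%/6⌋ = $29,778; SL = ⌊$125,539/6⌋ = $20,923 → take DB $29,778. Book value $113,161.
Year 2: DB = ⌊$113,161 × 125%/6⌋ = $23,575; SL = ⌊$95,761/5⌋ = $19,152 → take DB $23,575. Book value $89,586.
Year 3: DB = ⌊$89,586 × 125%/6⌋ = $18,663; SL = ⌊$72,186/4⌋ = $18,046 → take DB $18,663. Book value $70,923.
Year 4: DB = ⌊$70,923 × 125%/6⌋ = $14,775; SL = ⌊$53,523/3⌋ = $17,841 → take SL $17,841. Book value $53,082.
Year 5: DB = ⌊$53,082 × 125%/6⌋ = $11,058; SL = ⌊$35,682/2⌋ = $17,841 → take SL $17,841. Book value $35,241.
Year 6 (final): $35,241 − $17,400 = $17,841. Book value $17,400.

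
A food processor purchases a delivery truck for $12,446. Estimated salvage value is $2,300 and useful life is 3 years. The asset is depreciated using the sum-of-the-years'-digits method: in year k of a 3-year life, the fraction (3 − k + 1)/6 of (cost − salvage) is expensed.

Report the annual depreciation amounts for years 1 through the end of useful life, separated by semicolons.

Depreciable base = $12,446 − $2,300 = $10,146.
Sum of the years' digits = 3+2+1 = 6.
Year 1: $10,146 × 3/6 = $5,073. Book value $7,373.
Year 2: $10,146 × 2/6 = $3,382. Book value $3,991.
Year 3: $10,146 × 1/6 = $1,691. Book value $2,300.

$5,073; $3,382; $1,691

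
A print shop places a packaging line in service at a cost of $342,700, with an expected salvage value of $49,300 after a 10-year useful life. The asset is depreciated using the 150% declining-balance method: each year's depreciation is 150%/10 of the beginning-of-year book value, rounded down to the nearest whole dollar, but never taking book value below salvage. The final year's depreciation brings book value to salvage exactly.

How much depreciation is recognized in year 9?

$14,007

Depreciable base = $342,700 − $49,300 = $293,400.
Year 1: ⌊$342,700 × 150%/10⌋ = $51,405. Book value $291,295.
Year 2: ⌊$291,295 × 150%/10⌋ = $43,694. Book value $247,601.
Year 3: ⌊$247,601 × 150%/10⌋ = $37,140. Book value $210,461.
Year 4: ⌊$210,461 × 150%/10⌋ = $31,569. Book value $178,892.
Year 5: ⌊$178,892 × 150%/10⌋ = $26,833. Book value $152,059.
Year 6: ⌊$152,059 × 150%/10⌋ = $22,808. Book value $129,251.
Year 7: ⌊$129,251 × 150%/10⌋ = $19,387. Book value $109,864.
Year 8: ⌊$109,864 × 150%/10⌋ = $16,479. Book value $93,385.
Year 9: ⌊$93,385 × 150%/10⌋ = $14,007. Book value $79,378.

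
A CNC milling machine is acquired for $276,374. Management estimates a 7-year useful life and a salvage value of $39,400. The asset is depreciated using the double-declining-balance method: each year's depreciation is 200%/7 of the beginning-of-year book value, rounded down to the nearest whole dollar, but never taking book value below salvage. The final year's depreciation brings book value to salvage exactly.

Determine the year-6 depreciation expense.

$11,988

Depreciable base = $276,374 − $39,400 = $236,974.
Year 1: ⌊$276,374 × 200%/7⌋ = $78,964. Book value $197,410.
Year 2: ⌊$197,410 × 200%/7⌋ = $56,402. Book value $141,008.
Year 3: ⌊$141,008 × 200%/7⌋ = $40,288. Book value $100,720.
Year 4: ⌊$100,720 × 200%/7⌋ = $28,777. Book value $71,943.
Year 5: ⌊$71,943 × 200%/7⌋ = $20,555. Book value $51,388.
Year 6: ⌊$51,388 × 200%/7⌋ = $14,682, capped at $11,988. Book value $39,400.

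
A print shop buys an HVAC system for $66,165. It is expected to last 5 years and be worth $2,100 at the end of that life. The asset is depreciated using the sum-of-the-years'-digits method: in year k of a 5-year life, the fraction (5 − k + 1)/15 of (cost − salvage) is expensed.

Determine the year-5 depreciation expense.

$4,271

Depreciable base = $66,165 − $2,100 = $64,065.
Sum of the years' digits = 5+4+3+2+1 = 15.
Year 1: $64,065 × 5/15 = $21,355. Book value $44,810.
Year 2: $64,065 × 4/15 = $17,084. Book value $27,726.
Year 3: $64,065 × 3/15 = $12,813. Book value $14,913.
Year 4: $64,065 × 2/15 = $8,542. Book value $6,371.
Year 5: $64,065 × 1/15 = $4,271. Book value $2,100.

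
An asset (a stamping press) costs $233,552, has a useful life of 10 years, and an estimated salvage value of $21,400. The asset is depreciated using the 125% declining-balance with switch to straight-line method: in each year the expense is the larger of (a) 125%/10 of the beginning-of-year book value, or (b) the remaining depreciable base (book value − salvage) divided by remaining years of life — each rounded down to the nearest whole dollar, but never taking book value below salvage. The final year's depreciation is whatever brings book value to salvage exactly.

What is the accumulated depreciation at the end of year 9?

$192,901

Depreciable base = $233,552 − $21,400 = $212,152.
Year 1: DB = ⌊$233,552 × 125%/10⌋ = $29,194; SL = ⌊$212,152/10⌋ = $21,215 → take DB $29,194. Book value $204,358.
Year 2: DB = ⌊$204,358 × 125%/10⌋ = $25,544; SL = ⌊$182,958/9⌋ = $20,328 → take DB $25,544. Book value $178,814.
Year 3: DB = ⌊$178,814 × 125%/10⌋ = $22,351; SL = ⌊$157,414/8⌋ = $19,676 → take DB $22,351. Book value $156,463.
Year 4: DB = ⌊$156,463 × 125%/10⌋ = $19,557; SL = ⌊$135,063/7⌋ = $19,294 → take DB $19,557. Book value $136,906.
Year 5: DB = ⌊$136,906 × 125%/10⌋ = $17,113; SL = ⌊$115,506/6⌋ = $19,251 → take SL $19,251. Book value $117,655.
Year 6: DB = ⌊$117,655 × 125%/10⌋ = $14,706; SL = ⌊$96,255/5⌋ = $19,251 → take SL $19,251. Book value $98,404.
Year 7: DB = ⌊$98,404 × 125%/10⌋ = $12,300; SL = ⌊$77,004/4⌋ = $19,251 → take SL $19,251. Book value $79,153.
Year 8: DB = ⌊$79,153 × 125%/10⌋ = $9,894; SL = ⌊$57,753/3⌋ = $19,251 → take SL $19,251. Book value $59,902.
Year 9: DB = ⌊$59,902 × 125%/10⌋ = $7,487; SL = ⌊$38,502/2⌋ = $19,251 → take SL $19,251. Book value $40,651.
Accumulated through year 9 = $233,552 − $40,651 = $192,901.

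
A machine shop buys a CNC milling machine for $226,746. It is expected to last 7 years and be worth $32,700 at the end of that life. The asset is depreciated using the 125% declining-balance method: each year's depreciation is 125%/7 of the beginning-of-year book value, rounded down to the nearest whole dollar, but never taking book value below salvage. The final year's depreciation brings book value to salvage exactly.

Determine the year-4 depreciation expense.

$22,442

Depreciable base = $226,746 − $32,700 = $194,046.
Year 1: ⌊$226,746 × 125%/7⌋ = $40,490. Book value $186,256.
Year 2: ⌊$186,256 × 125%/7⌋ = $33,260. Book value $152,996.
Year 3: ⌊$152,996 × 125%/7⌋ = $27,320. Book value $125,676.
Year 4: ⌊$125,676 × 125%/7⌋ = $22,442. Book value $103,234.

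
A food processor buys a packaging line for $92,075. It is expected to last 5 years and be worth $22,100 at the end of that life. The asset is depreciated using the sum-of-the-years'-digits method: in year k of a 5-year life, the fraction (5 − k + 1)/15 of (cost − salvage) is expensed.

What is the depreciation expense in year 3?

$13,995

Depreciable base = $92,075 − $22,100 = $69,975.
Sum of the years' digits = 5+4+3+2+1 = 15.
Year 1: $69,975 × 5/15 = $23,325. Book value $68,750.
Year 2: $69,975 × 4/15 = $18,660. Book value $50,090.
Year 3: $69,975 × 3/15 = $13,995. Book value $36,095.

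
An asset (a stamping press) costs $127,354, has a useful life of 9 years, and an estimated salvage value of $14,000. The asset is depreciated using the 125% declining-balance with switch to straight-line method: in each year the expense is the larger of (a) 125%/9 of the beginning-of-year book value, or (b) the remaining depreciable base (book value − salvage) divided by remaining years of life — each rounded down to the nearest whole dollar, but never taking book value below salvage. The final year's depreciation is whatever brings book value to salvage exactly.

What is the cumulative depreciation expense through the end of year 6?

$79,738

Depreciable base = $127,354 − $14,000 = $113,354.
Year 1: DB = ⌊$127,354 × 125%/9⌋ = $17,688; SL = ⌊$113,354/9⌋ = $12,594 → take DB $17,688. Book value $109,666.
Year 2: DB = ⌊$109,666 × 125%/9⌋ = $15,231; SL = ⌊$95,666/8⌋ = $11,958 → take DB $15,231. Book value $94,435.
Year 3: DB = ⌊$94,435 × 125%/9⌋ = $13,115; SL = ⌊$80,435/7⌋ = $11,490 → take DB $13,115. Book value $81,320.
Year 4: DB = ⌊$81,320 × 125%/9⌋ = $11,294; SL = ⌊$67,320/6⌋ = $11,220 → take DB $11,294. Book value $70,026.
Year 5: DB = ⌊$70,026 × 125%/9⌋ = $9,725; SL = ⌊$56,026/5⌋ = $11,205 → take SL $11,205. Book value $58,821.
Year 6: DB = ⌊$58,821 × 125%/9⌋ = $8,169; SL = ⌊$44,821/4⌋ = $11,205 → take SL $11,205. Book value $47,616.
Accumulated through year 6 = $127,354 − $47,616 = $79,738.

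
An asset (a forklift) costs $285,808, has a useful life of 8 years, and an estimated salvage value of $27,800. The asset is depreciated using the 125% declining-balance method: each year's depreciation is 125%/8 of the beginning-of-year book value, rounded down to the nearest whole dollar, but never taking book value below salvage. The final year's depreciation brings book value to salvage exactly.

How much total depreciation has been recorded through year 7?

$198,796

Depreciable base = $285,808 − $27,800 = $258,008.
Year 1: ⌊$285,808 × 125%/8⌋ = $44,657. Book value $241,151.
Year 2: ⌊$241,151 × 125%/8⌋ = $37,679. Book value $203,472.
Year 3: ⌊$203,472 × 125%/8⌋ = $31,792. Book value $171,680.
Year 4: ⌊$171,680 × 125%/8⌋ = $26,825. Book value $144,855.
Year 5: ⌊$144,855 × 125%/8⌋ = $22,633. Book value $122,222.
Year 6: ⌊$122,222 × 125%/8⌋ = $19,097. Book value $103,125.
Year 7: ⌊$103,125 × 125%/8⌋ = $16,113. Book value $87,012.
Accumulated through year 7 = $285,808 − $87,012 = $198,796.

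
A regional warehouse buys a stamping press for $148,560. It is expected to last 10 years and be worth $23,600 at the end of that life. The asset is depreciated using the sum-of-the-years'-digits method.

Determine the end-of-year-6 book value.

$46,320

Depreciable base = $148,560 − $23,600 = $124,960.
Sum of the years' digits = 10+9+8+7+6+5+4+3+2+1 = 55.
Year 1: $124,960 × 10/55 = $22,720. Book value $125,840.
Year 2: $124,960 × 9/55 = $20,448. Book value $105,392.
Year 3: $124,960 × 8/55 = $18,176. Book value $87,216.
Year 4: $124,960 × 7/55 = $15,904. Book value $71,312.
Year 5: $124,960 × 6/55 = $13,632. Book value $57,680.
Year 6: $124,960 × 5/55 = $11,360. Book value $46,320.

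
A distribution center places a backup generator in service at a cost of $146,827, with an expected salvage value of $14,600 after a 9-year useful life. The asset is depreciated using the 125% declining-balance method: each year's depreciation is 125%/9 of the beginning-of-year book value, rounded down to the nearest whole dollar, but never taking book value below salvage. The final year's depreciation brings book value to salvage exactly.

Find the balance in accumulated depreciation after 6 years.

$86,961

Depreciable base = $146,827 − $14,600 = $132,227.
Year 1: ⌊$146,827 × 125%/9⌋ = $20,392. Book value $126,435.
Year 2: ⌊$126,435 × 125%/9⌋ = $17,560. Book value $108,875.
Year 3: ⌊$108,875 × 125%/9⌋ = $15,121. Book value $93,754.
Year 4: ⌊$93,754 × 125%/9⌋ = $13,021. Book value $80,733.
Year 5: ⌊$80,733 × 125%/9⌋ = $11,212. Book value $69,521.
Year 6: ⌊$69,521 × 125%/9⌋ = $9,655. Book value $59,866.
Accumulated through year 6 = $146,827 − $59,866 = $86,961.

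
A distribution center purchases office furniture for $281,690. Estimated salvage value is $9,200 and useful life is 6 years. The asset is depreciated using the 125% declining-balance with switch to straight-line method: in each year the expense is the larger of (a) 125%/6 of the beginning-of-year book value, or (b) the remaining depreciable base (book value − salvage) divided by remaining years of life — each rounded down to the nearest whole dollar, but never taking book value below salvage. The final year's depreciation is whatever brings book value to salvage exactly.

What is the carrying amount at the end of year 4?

$92,874

Depreciable base = $281,690 − $9,200 = $272,490.
Year 1: DB = ⌊$281,690 × 125%/6⌋ = $58,685; SL = ⌊$272,490/6⌋ = $45,415 → take DB $58,685. Book value $223,005.
Year 2: DB = ⌊$223,005 × 125%/6⌋ = $46,459; SL = ⌊$213,805/5⌋ = $42,761 → take DB $46,459. Book value $176,546.
Year 3: DB = ⌊$176,546 × 125%/6⌋ = $36,780; SL = ⌊$167,346/4⌋ = $41,836 → take SL $41,836. Book value $134,710.
Year 4: DB = ⌊$134,710 × 125%/6⌋ = $28,064; SL = ⌊$125,510/3⌋ = $41,836 → take SL $41,836. Book value $92,874.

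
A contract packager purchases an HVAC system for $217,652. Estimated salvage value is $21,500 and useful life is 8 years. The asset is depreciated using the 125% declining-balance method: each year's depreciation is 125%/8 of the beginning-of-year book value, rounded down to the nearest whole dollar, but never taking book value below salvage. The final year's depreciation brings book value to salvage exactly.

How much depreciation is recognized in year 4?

$20,428

Depreciable base = $217,652 − $21,500 = $196,152.
Year 1: ⌊$217,652 × 125%/8⌋ = $34,008. Book value $183,644.
Year 2: ⌊$183,644 × 125%/8⌋ = $28,694. Book value $154,950.
Year 3: ⌊$154,950 × 125%/8⌋ = $24,210. Book value $130,740.
Year 4: ⌊$130,740 × 125%/8⌋ = $20,428. Book value $110,312.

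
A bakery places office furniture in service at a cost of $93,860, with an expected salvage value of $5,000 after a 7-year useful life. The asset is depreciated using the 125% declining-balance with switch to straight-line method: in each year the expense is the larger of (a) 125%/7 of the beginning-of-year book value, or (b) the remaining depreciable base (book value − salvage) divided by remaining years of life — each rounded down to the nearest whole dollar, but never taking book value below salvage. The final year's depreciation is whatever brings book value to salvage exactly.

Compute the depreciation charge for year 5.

$11,667

Depreciable base = $93,860 − $5,000 = $88,860.
Year 1: DB = ⌊$93,860 × 125%/7⌋ = $16,760; SL = ⌊$88,860/7⌋ = $12,694 → take DB $16,760. Book value $77,100.
Year 2: DB = ⌊$77,100 × 125%/7⌋ = $13,767; SL = ⌊$72,100/6⌋ = $12,016 → take DB $13,767. Book value $63,333.
Year 3: DB = ⌊$63,333 × 125%/7⌋ = $11,309; SL = ⌊$58,333/5⌋ = $11,666 → take SL $11,666. Book value $51,667.
Year 4: DB = ⌊$51,667 × 125%/7⌋ = $9,226; SL = ⌊$46,667/4⌋ = $11,666 → take SL $11,666. Book value $40,001.
Year 5: DB = ⌊$40,001 × 125%/7⌋ = $7,143; SL = ⌊$35,001/3⌋ = $11,667 → take SL $11,667. Book value $28,334.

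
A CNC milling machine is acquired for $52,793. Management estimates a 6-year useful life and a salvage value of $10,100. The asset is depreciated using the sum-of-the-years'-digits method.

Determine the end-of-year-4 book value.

$16,199

Depreciable base = $52,793 − $10,100 = $42,693.
Sum of the years' digits = 6+5+4+3+2+1 = 21.
Year 1: $42,693 × 6/21 = $12,198. Book value $40,595.
Year 2: $42,693 × 5/21 = $10,165. Book value $30,430.
Year 3: $42,693 × 4/21 = $8,132. Book value $22,298.
Year 4: $42,693 × 3/21 = $6,099. Book value $16,199.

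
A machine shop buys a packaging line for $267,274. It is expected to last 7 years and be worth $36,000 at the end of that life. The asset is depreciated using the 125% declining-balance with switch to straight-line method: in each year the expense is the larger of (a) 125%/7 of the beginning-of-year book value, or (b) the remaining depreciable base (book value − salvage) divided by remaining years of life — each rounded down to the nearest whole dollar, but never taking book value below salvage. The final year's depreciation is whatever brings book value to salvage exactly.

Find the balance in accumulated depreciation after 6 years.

$203,239

Depreciable base = $267,274 − $36,000 = $231,274.
Year 1: DB = ⌊$267,274 × 125%/7⌋ = $47,727; SL = ⌊$231,274/7⌋ = $33,039 → take DB $47,727. Book value $219,547.
Year 2: DB = ⌊$219,547 × 125%/7⌋ = $39,204; SL = ⌊$183,547/6⌋ = $30,591 → take DB $39,204. Book value $180,343.
Year 3: DB = ⌊$180,343 × 125%/7⌋ = $32,204; SL = ⌊$144,343/5⌋ = $28,868 → take DB $32,204. Book value $148,139.
Year 4: DB = ⌊$148,139 × 125%/7⌋ = $26,453; SL = ⌊$112,139/4⌋ = $28,034 → take SL $28,034. Book value $120,105.
Year 5: DB = ⌊$120,105 × 125%/7⌋ = $21,447; SL = ⌊$84,105/3⌋ = $28,035 → take SL $28,035. Book value $92,070.
Year 6: DB = ⌊$92,070 × 125%/7⌋ = $16,441; SL = ⌊$56,070/2⌋ = $28,035 → take SL $28,035. Book value $64,035.
Accumulated through year 6 = $267,274 − $64,035 = $203,239.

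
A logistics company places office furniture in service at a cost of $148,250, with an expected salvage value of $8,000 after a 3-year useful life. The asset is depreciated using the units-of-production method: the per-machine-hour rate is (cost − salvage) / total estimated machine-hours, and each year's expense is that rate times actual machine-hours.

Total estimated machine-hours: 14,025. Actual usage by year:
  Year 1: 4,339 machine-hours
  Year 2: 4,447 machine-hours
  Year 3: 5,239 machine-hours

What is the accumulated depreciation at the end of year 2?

Depreciable base = $148,250 − $8,000 = $140,250.
Rate = $140,250 / 14,025 machine-hours = $10 per machine-hour.
Year 1: 4,339 × $10 = $43,390. Book value $104,860.
Year 2: 4,447 × $10 = $44,470. Book value $60,390.
Accumulated through year 2 = $148,250 − $60,390 = $87,860.

$87,860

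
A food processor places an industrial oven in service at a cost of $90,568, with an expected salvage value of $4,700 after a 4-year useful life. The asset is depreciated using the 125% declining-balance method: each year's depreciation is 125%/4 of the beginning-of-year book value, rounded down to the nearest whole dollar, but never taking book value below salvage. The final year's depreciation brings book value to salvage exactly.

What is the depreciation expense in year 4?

$24,731

Depreciable base = $90,568 − $4,700 = $85,868.
Year 1: ⌊$90,568 × 125%/4⌋ = $28,302. Book value $62,266.
Year 2: ⌊$62,266 × 125%/4⌋ = $19,458. Book value $42,808.
Year 3: ⌊$42,808 × 125%/4⌋ = $13,377. Book value $29,431.
Year 4 (final): $29,431 − $4,700 = $24,731. Book value $4,700.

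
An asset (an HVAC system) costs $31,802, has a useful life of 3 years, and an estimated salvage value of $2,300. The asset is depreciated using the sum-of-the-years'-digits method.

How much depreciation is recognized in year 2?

Depreciable base = $31,802 − $2,300 = $29,502.
Sum of the years' digits = 3+2+1 = 6.
Year 1: $29,502 × 3/6 = $14,751. Book value $17,051.
Year 2: $29,502 × 2/6 = $9,834. Book value $7,217.

$9,834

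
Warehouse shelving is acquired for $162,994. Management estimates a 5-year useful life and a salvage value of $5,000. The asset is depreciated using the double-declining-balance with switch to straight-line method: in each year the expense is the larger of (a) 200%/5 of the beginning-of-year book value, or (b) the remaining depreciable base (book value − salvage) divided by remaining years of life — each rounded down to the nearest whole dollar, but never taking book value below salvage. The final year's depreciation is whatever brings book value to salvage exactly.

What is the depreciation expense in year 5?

$15,104

Depreciable base = $162,994 − $5,000 = $157,994.
Year 1: DB = ⌊$162,994 × 200%/5⌋ = $65,197; SL = ⌊$157,994/5⌋ = $31,598 → take DB $65,197. Book value $97,797.
Year 2: DB = ⌊$97,797 × 200%/5⌋ = $39,118; SL = ⌊$92,797/4⌋ = $23,199 → take DB $39,118. Book value $58,679.
Year 3: DB = ⌊$58,679 × 200%/5⌋ = $23,471; SL = ⌊$53,679/3⌋ = $17,893 → take DB $23,471. Book value $35,208.
Year 4: DB = ⌊$35,208 × 200%/5⌋ = $14,083; SL = ⌊$30,208/2⌋ = $15,104 → take SL $15,104. Book value $20,104.
Year 5 (final): $20,104 − $5,000 = $15,104. Book value $5,000.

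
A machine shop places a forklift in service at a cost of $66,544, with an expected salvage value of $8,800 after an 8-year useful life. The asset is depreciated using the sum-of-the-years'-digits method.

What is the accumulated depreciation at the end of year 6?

$52,932

Depreciable base = $66,544 − $8,800 = $57,744.
Sum of the years' digits = 8+7+6+5+4+3+2+1 = 36.
Year 1: $57,744 × 8/36 = $12,832. Book value $53,712.
Year 2: $57,744 × 7/36 = $11,228. Book value $42,484.
Year 3: $57,744 × 6/36 = $9,624. Book value $32,860.
Year 4: $57,744 × 5/36 = $8,020. Book value $24,840.
Year 5: $57,744 × 4/36 = $6,416. Book value $18,424.
Year 6: $57,744 × 3/36 = $4,812. Book value $13,612.
Accumulated through year 6 = $66,544 − $13,612 = $52,932.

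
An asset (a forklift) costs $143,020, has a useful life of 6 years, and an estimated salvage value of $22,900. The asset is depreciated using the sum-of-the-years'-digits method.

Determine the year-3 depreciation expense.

Depreciable base = $143,020 − $22,900 = $120,120.
Sum of the years' digits = 6+5+4+3+2+1 = 21.
Year 1: $120,120 × 6/21 = $34,320. Book value $108,700.
Year 2: $120,120 × 5/21 = $28,600. Book value $80,100.
Year 3: $120,120 × 4/21 = $22,880. Book value $57,220.

$22,880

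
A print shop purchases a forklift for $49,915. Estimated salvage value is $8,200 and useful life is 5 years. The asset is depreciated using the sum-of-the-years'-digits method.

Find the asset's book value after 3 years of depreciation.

$16,543

Depreciable base = $49,915 − $8,200 = $41,715.
Sum of the years' digits = 5+4+3+2+1 = 15.
Year 1: $41,715 × 5/15 = $13,905. Book value $36,010.
Year 2: $41,715 × 4/15 = $11,124. Book value $24,886.
Year 3: $41,715 × 3/15 = $8,343. Book value $16,543.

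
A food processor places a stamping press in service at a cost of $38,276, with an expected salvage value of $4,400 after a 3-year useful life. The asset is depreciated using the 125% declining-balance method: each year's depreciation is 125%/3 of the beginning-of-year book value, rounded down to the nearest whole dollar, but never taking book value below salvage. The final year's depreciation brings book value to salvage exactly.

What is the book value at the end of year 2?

Depreciable base = $38,276 − $4,400 = $33,876.
Year 1: ⌊$38,276 × 125%/3⌋ = $15,948. Book value $22,328.
Year 2: ⌊$22,328 × 125%/3⌋ = $9,303. Book value $13,025.

$13,025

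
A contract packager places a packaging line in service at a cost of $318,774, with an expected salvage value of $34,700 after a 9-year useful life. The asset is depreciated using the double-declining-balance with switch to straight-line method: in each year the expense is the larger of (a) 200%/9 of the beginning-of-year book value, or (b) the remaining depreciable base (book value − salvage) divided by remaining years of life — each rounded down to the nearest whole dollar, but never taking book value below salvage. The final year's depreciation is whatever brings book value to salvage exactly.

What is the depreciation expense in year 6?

Depreciable base = $318,774 − $34,700 = $284,074.
Year 1: DB = ⌊$318,774 × 200%/9⌋ = $70,838; SL = ⌊$284,074/9⌋ = $31,563 → take DB $70,838. Book value $247,936.
Year 2: DB = ⌊$247,936 × 200%/9⌋ = $55,096; SL = ⌊$213,236/8⌋ = $26,654 → take DB $55,096. Book value $192,840.
Year 3: DB = ⌊$192,840 × 200%/9⌋ = $42,853; SL = ⌊$158,140/7⌋ = $22,591 → take DB $42,853. Book value $149,987.
Year 4: DB = ⌊$149,987 × 200%/9⌋ = $33,330; SL = ⌊$115,287/6⌋ = $19,214 → take DB $33,330. Book value $116,657.
Year 5: DB = ⌊$116,657 × 200%/9⌋ = $25,923; SL = ⌊$81,957/5⌋ = $16,391 → take DB $25,923. Book value $90,734.
Year 6: DB = ⌊$90,734 × 200%/9⌋ = $20,163; SL = ⌊$56,034/4⌋ = $14,008 → take DB $20,163. Book value $70,571.

$20,163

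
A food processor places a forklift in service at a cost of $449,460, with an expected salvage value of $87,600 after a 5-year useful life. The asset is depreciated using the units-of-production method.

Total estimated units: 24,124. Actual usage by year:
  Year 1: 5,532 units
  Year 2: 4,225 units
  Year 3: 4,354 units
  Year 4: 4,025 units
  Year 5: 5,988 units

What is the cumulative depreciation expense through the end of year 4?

$272,040

Depreciable base = $449,460 − $87,600 = $361,860.
Rate = $361,860 / 24,124 units = $15 per unit.
Year 1: 5,532 × $15 = $82,980. Book value $366,480.
Year 2: 4,225 × $15 = $63,375. Book value $303,105.
Year 3: 4,354 × $15 = $65,310. Book value $237,795.
Year 4: 4,025 × $15 = $60,375. Book value $177,420.
Accumulated through year 4 = $449,460 − $177,420 = $272,040.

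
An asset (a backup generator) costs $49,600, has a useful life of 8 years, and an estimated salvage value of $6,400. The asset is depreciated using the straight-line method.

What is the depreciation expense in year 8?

Depreciable base = $49,600 − $6,400 = $43,200.
Annual expense = $43,200 / 8 = $5,400.

$5,400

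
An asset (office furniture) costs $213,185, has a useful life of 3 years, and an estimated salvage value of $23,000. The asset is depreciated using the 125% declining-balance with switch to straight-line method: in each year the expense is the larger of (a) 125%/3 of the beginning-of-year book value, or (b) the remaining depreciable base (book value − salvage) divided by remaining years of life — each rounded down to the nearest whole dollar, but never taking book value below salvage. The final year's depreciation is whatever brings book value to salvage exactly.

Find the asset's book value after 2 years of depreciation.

$72,543

Depreciable base = $213,185 − $23,000 = $190,185.
Year 1: DB = ⌊$213,185 × 125%/3⌋ = $88,827; SL = ⌊$190,185/3⌋ = $63,395 → take DB $88,827. Book value $124,358.
Year 2: DB = ⌊$124,358 × 125%/3⌋ = $51,815; SL = ⌊$101,358/2⌋ = $50,679 → take DB $51,815. Book value $72,543.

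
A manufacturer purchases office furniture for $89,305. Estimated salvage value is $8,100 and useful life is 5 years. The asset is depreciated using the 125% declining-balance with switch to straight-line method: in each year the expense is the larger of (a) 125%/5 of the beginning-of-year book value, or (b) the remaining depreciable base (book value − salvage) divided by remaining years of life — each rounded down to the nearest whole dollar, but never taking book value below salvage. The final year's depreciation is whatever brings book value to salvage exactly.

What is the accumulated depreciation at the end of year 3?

$53,115

Depreciable base = $89,305 − $8,100 = $81,205.
Year 1: DB = ⌊$89,305 × 125%/5⌋ = $22,326; SL = ⌊$81,205/5⌋ = $16,241 → take DB $22,326. Book value $66,979.
Year 2: DB = ⌊$66,979 × 125%/5⌋ = $16,744; SL = ⌊$58,879/4⌋ = $14,719 → take DB $16,744. Book value $50,235.
Year 3: DB = ⌊$50,235 × 125%/5⌋ = $12,558; SL = ⌊$42,135/3⌋ = $14,045 → take SL $14,045. Book value $36,190.
Accumulated through year 3 = $89,305 − $36,190 = $53,115.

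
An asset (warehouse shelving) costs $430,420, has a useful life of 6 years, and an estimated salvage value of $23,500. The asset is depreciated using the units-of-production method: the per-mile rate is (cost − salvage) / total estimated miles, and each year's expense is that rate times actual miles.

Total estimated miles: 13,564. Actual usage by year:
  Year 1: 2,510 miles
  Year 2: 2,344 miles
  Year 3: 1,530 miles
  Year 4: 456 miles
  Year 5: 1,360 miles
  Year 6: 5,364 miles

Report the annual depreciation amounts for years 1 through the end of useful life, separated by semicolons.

$75,300; $70,320; $45,900; $13,680; $40,800; $160,920

Depreciable base = $430,420 − $23,500 = $406,920.
Rate = $406,920 / 13,564 miles = $30 per mile.
Year 1: 2,510 × $30 = $75,300. Book value $355,120.
Year 2: 2,344 × $30 = $70,320. Book value $284,800.
Year 3: 1,530 × $30 = $45,900. Book value $238,900.
Year 4: 456 × $30 = $13,680. Book value $225,220.
Year 5: 1,360 × $30 = $40,800. Book value $184,420.
Year 6: 5,364 × $30 = $160,920. Book value $23,500.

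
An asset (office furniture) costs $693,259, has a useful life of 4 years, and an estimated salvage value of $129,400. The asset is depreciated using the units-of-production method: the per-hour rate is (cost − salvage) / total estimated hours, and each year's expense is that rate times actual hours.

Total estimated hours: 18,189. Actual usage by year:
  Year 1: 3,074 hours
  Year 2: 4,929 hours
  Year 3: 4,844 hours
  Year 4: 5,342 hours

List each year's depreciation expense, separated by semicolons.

Depreciable base = $693,259 − $129,400 = $563,859.
Rate = $563,859 / 18,189 hours = $31 per hour.
Year 1: 3,074 × $31 = $95,294. Book value $597,965.
Year 2: 4,929 × $31 = $152,799. Book value $445,166.
Year 3: 4,844 × $31 = $150,164. Book value $295,002.
Year 4: 5,342 × $31 = $165,602. Book value $129,400.

$95,294; $152,799; $150,164; $165,602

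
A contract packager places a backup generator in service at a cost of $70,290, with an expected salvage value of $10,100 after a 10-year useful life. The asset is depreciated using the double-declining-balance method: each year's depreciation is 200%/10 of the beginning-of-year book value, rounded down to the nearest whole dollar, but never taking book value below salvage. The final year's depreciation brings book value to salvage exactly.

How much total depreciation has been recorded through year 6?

Depreciable base = $70,290 − $10,100 = $60,190.
Year 1: ⌊$70,290 × 200%/10⌋ = $14,058. Book value $56,232.
Year 2: ⌊$56,232 × 200%/10⌋ = $11,246. Book value $44,986.
Year 3: ⌊$44,986 × 200%/10⌋ = $8,997. Book value $35,989.
Year 4: ⌊$35,989 × 200%/10⌋ = $7,197. Book value $28,792.
Year 5: ⌊$28,792 × 200%/10⌋ = $5,758. Book value $23,034.
Year 6: ⌊$23,034 × 200%/10⌋ = $4,606. Book value $18,428.
Accumulated through year 6 = $70,290 − $18,428 = $51,862.

$51,862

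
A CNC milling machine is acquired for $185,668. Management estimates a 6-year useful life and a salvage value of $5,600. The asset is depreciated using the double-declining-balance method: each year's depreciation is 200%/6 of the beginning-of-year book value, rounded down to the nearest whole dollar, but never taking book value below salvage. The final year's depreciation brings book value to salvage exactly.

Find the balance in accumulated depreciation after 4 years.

$148,992

Depreciable base = $185,668 − $5,600 = $180,068.
Year 1: ⌊$185,668 × 200%/6⌋ = $61,889. Book value $123,779.
Year 2: ⌊$123,779 × 200%/6⌋ = $41,259. Book value $82,520.
Year 3: ⌊$82,520 × 200%/6⌋ = $27,506. Book value $55,014.
Year 4: ⌊$55,014 × 200%/6⌋ = $18,338. Book value $36,676.
Accumulated through year 4 = $185,668 − $36,676 = $148,992.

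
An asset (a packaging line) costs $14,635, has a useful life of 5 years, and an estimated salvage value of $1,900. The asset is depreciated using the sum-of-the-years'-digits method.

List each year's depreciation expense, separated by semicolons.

Depreciable base = $14,635 − $1,900 = $12,735.
Sum of the years' digits = 5+4+3+2+1 = 15.
Year 1: $12,735 × 5/15 = $4,245. Book value $10,390.
Year 2: $12,735 × 4/15 = $3,396. Book value $6,994.
Year 3: $12,735 × 3/15 = $2,547. Book value $4,447.
Year 4: $12,735 × 2/15 = $1,698. Book value $2,749.
Year 5: $12,735 × 1/15 = $849. Book value $1,900.

$4,245; $3,396; $2,547; $1,698; $849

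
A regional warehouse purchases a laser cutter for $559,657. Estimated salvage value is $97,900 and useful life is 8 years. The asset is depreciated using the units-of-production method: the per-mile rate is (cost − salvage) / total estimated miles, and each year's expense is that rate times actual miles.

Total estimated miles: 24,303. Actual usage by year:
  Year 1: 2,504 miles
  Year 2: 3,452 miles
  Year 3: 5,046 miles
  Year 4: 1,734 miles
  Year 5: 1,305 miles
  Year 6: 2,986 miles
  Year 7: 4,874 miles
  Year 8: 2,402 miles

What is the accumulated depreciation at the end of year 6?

$323,513

Depreciable base = $559,657 − $97,900 = $461,757.
Rate = $461,757 / 24,303 miles = $19 per mile.
Year 1: 2,504 × $19 = $47,576. Book value $512,081.
Year 2: 3,452 × $19 = $65,588. Book value $446,493.
Year 3: 5,046 × $19 = $95,874. Book value $350,619.
Year 4: 1,734 × $19 = $32,946. Book value $317,673.
Year 5: 1,305 × $19 = $24,795. Book value $292,878.
Year 6: 2,986 × $19 = $56,734. Book value $236,144.
Accumulated through year 6 = $559,657 − $236,144 = $323,513.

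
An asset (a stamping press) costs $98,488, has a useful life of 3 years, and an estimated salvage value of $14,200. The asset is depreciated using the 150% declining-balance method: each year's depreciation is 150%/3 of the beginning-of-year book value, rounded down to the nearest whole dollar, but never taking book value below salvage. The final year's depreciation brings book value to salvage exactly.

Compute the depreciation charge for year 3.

$10,422

Depreciable base = $98,488 − $14,200 = $84,288.
Year 1: ⌊$98,488 × 150%/3⌋ = $49,244. Book value $49,244.
Year 2: ⌊$49,244 × 150%/3⌋ = $24,622. Book value $24,622.
Year 3 (final): $24,622 − $14,200 = $10,422. Book value $14,200.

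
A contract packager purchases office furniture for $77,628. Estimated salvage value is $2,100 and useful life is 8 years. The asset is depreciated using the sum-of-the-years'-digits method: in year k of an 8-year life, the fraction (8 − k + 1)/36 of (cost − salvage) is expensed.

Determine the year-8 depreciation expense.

Depreciable base = $77,628 − $2,100 = $75,528.
Sum of the years' digits = 8+7+6+5+4+3+2+1 = 36.
Year 1: $75,528 × 8/36 = $16,784. Book value $60,844.
Year 2: $75,528 × 7/36 = $14,686. Book value $46,158.
Year 3: $75,528 × 6/36 = $12,588. Book value $33,570.
Year 4: $75,528 × 5/36 = $10,490. Book value $23,080.
Year 5: $75,528 × 4/36 = $8,392. Book value $14,688.
Year 6: $75,528 × 3/36 = $6,294. Book value $8,394.
Year 7: $75,528 × 2/36 = $4,196. Book value $4,198.
Year 8: $75,528 × 1/36 = $2,098. Book value $2,100.

$2,098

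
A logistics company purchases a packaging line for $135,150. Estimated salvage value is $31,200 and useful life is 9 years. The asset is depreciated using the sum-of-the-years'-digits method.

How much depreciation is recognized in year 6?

$9,240

Depreciable base = $135,150 − $31,200 = $103,950.
Sum of the years' digits = 9+8+7+6+5+4+3+2+1 = 45.
Year 1: $103,950 × 9/45 = $20,790. Book value $114,360.
Year 2: $103,950 × 8/45 = $18,480. Book value $95,880.
Year 3: $103,950 × 7/45 = $16,170. Book value $79,710.
Year 4: $103,950 × 6/45 = $13,860. Book value $65,850.
Year 5: $103,950 × 5/45 = $11,550. Book value $54,300.
Year 6: $103,950 × 4/45 = $9,240. Book value $45,060.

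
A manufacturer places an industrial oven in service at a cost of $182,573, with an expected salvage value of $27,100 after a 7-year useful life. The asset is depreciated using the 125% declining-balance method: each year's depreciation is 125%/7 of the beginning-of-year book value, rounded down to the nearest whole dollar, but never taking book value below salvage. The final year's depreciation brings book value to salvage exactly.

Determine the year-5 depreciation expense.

Depreciable base = $182,573 − $27,100 = $155,473.
Year 1: ⌊$182,573 × 125%/7⌋ = $32,602. Book value $149,971.
Year 2: ⌊$149,971 × 125%/7⌋ = $26,780. Book value $123,191.
Year 3: ⌊$123,191 × 125%/7⌋ = $21,998. Book value $101,193.
Year 4: ⌊$101,193 × 125%/7⌋ = $18,070. Book value $83,123.
Year 5: ⌊$83,123 × 125%/7⌋ = $14,843. Book value $68,280.

$14,843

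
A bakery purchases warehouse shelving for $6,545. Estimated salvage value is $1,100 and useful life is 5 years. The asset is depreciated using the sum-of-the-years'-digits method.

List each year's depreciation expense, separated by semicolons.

$1,815; $1,452; $1,089; $726; $363

Depreciable base = $6,545 − $1,100 = $5,445.
Sum of the years' digits = 5+4+3+2+1 = 15.
Year 1: $5,445 × 5/15 = $1,815. Book value $4,730.
Year 2: $5,445 × 4/15 = $1,452. Book value $3,278.
Year 3: $5,445 × 3/15 = $1,089. Book value $2,189.
Year 4: $5,445 × 2/15 = $726. Book value $1,463.
Year 5: $5,445 × 1/15 = $363. Book value $1,100.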